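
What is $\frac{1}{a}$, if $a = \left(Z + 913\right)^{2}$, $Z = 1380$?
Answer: $\frac{1}{5257849} \approx 1.9019 \cdot 10^{-7}$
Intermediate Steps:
$a = 5257849$ ($a = \left(1380 + 913\right)^{2} = 2293^{2} = 5257849$)
$\frac{1}{a} = \frac{1}{5257849}$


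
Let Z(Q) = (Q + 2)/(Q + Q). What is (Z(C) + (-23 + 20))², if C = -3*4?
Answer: 961/144 ≈ 6.6736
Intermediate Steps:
C = -12
Z(Q) = (2 + Q)/(2*Q) (Z(Q) = (2 + Q)/((2*Q)) = (2 + Q)*(1/(2*Q)) = (2 + Q)/(2*Q))
(Z(C) + (-23 + 20))² = ((½)*(2 - 12)/(-12) + (-23 + 20))² = ((½)*(-1/12)*(-10) - 3)² = (5/12 - 3)² = (-31/12)² = 961/144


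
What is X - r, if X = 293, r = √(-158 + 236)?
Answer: 293 - √78 ≈ 284.17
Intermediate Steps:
r = √78 ≈ 8.8318
X - r = 293 - √78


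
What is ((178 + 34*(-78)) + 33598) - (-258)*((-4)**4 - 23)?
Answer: 91238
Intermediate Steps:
((178 + 34*(-78)) + 33598) - (-258)*((-4)**4 - 23) = ((178 - 2652) + 33598) - (-258)*(256 - 23) = (-2474 + 33598) - (-258)*233 = 31124 - 1*(-60114) = 31124 + 60114 = 91238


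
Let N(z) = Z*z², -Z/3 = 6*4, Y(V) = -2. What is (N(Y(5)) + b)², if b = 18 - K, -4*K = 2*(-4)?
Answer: 73984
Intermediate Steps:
K = 2 (K = -(-4)/2 = -¼*(-8) = 2)
Z = -72 (Z = -18*4 = -3*24 = -72)
N(z) = -72*z²
b = 16 (b = 18 - 1*2 = 18 - 2 = 16)
(N(Y(5)) + b)² = (-72*(-2)² + 16)² = (-72*4 + 16)² = (-288 + 16)² = (-272)² = 73984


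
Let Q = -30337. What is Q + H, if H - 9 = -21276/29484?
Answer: -8279741/273 ≈ -30329.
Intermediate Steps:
H = 2260/273 (H = 9 - 21276/29484 = 9 - 21276*1/29484 = 9 - 197/273 = 2260/273 ≈ 8.2784)
Q + H = -30337 + 2260/273 = -8279741/273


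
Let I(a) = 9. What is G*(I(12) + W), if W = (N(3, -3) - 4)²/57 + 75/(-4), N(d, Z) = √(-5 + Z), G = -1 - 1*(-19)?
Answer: -6573/38 - 96*I*√2/19 ≈ -172.97 - 7.1455*I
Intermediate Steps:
G = 18 (G = -1 + 19 = 18)
W = -75/4 + (-4 + 2*I*√2)²/57 (W = (√(-5 - 3) - 4)²/57 + 75/(-4) = (√(-8) - 4)²*(1/57) + 75*(-¼) = (2*I*√2 - 4)²*(1/57) - 75/4 = (-4 + 2*I*√2)²*(1/57) - 75/4 = (-4 + 2*I*√2)²/57 - 75/4 = -75/4 + (-4 + 2*I*√2)²/57 ≈ -18.61 - 0.39697*I)
G*(I(12) + W) = 18*(9 + (-4243/228 - 16*I*√2/57)) = 18*(-2191/228 - 16*I*√2/57) = -6573/38 - 96*I*√2/19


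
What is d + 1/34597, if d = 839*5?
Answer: 145134416/34597 ≈ 4195.0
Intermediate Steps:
d = 4195
d + 1/34597 = 4195 + 1/34597 = 145134416/34597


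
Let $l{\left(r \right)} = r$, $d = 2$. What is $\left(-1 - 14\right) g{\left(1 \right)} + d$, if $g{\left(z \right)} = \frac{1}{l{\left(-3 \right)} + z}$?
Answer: $\frac{19}{2} \approx 9.5$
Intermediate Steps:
$g{\left(z \right)} = \frac{1}{-3 + z}$
$\left(-1 - 14\right) g{\left(1 \right)} + d = \frac{-1 - 14}{-3 + 1} + 2 = \frac{-1 - 14}{-2} + 2 = \left(-15\right) \left(- \frac{1}{2}\right) + 2 = \frac{15}{2} + 2 = \frac{19}{2}$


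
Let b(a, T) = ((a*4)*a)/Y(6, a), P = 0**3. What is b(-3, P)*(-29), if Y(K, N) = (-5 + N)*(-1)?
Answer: -261/2 ≈ -130.50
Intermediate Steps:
Y(K, N) = 5 - N
P = 0
b(a, T) = 4*a**2/(5 - a) (b(a, T) = ((a*4)*a)/(5 - a) = ((4*a)*a)/(5 - a) = (4*a**2)/(5 - a) = 4*a**2/(5 - a))
b(-3, P)*(-29) = -4*(-3)**2/(-5 - 3)*(-29) = -4*9/(-8)*(-29) = -4*9*(-1/8)*(-29) = (9/2)*(-29) = -261/2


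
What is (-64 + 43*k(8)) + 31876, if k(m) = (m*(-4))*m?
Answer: 20804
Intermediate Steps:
k(m) = -4*m**2 (k(m) = (-4*m)*m = -4*m**2)
(-64 + 43*k(8)) + 31876 = (-64 + 43*(-4*8**2)) + 31876 = (-64 + 43*(-4*64)) + 31876 = (-64 + 43*(-256)) + 31876 = (-64 - 11008) + 31876 = -11072 + 31876 = 20804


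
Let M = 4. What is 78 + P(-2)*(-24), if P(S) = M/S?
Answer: 126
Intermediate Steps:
P(S) = 4/S
78 + P(-2)*(-24) = 78 + (4/(-2))*(-24) = 78 + (4*(-1/2))*(-24) = 78 - 2*(-24) = 78 + 48 = 126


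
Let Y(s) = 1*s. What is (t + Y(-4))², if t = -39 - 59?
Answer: 10404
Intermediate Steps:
t = -98
Y(s) = s
(t + Y(-4))² = (-98 - 4)² = (-102)² = 10404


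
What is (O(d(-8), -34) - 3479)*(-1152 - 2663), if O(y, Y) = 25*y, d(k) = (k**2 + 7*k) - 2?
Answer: 12700135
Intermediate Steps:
d(k) = -2 + k**2 + 7*k
(O(d(-8), -34) - 3479)*(-1152 - 2663) = (25*(-2 + (-8)**2 + 7*(-8)) - 3479)*(-1152 - 2663) = (25*(-2 + 64 - 56) - 3479)*(-3815) = (25*6 - 3479)*(-3815) = (150 - 3479)*(-3815) = -3329*(-3815) = 12700135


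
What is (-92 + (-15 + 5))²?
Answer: 10404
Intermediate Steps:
(-92 + (-15 + 5))² = (-92 - 10)² = (-102)² = 10404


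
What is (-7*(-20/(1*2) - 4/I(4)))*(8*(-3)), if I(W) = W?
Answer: -1848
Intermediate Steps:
(-7*(-20/(1*2) - 4/I(4)))*(8*(-3)) = (-7*(-20/(1*2) - 4/4))*(8*(-3)) = -7*(-20/2 - 4*¼)*(-24) = -7*(-20*½ - 1)*(-24) = -7*(-10 - 1)*(-24) = -7*(-11)*(-24) = 77*(-24) = -1848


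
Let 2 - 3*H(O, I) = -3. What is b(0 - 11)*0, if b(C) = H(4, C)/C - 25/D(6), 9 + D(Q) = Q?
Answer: 0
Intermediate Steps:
D(Q) = -9 + Q
H(O, I) = 5/3 (H(O, I) = ⅔ - ⅓*(-3) = ⅔ + 1 = 5/3)
b(C) = 25/3 + 5/(3*C) (b(C) = 5/(3*C) - 25/(-9 + 6) = 5/(3*C) - 25/(-3) = 5/(3*C) - 25*(-⅓) = 5/(3*C) + 25/3 = 25/3 + 5/(3*C))
b(0 - 11)*0 = (5*(1 + 5*(0 - 11))/(3*(0 - 11)))*0 = ((5/3)*(1 + 5*(-11))/(-11))*0 = ((5/3)*(-1/11)*(1 - 55))*0 = ((5/3)*(-1/11)*(-54))*0 = (90/11)*0 = 0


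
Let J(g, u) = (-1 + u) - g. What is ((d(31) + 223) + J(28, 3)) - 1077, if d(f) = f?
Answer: -849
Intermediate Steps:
J(g, u) = -1 + u - g
((d(31) + 223) + J(28, 3)) - 1077 = ((31 + 223) + (-1 + 3 - 1*28)) - 1077 = (254 + (-1 + 3 - 28)) - 1077 = (254 - 26) - 1077 = 228 - 1077 = -849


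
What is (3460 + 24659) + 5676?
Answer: 33795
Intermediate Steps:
(3460 + 24659) + 5676 = 28119 + 5676 = 33795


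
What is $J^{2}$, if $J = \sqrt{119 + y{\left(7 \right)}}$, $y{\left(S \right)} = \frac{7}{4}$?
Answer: $\frac{483}{4} \approx 120.75$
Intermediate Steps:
$y{\left(S \right)} = \frac{7}{4}$ ($y{\left(S \right)} = 7 \cdot \frac{1}{4} = \frac{7}{4}$)
$J = \frac{\sqrt{483}}{2}$ ($J = \sqrt{119 + \frac{7}{4}} = \sqrt{\frac{483}{4}} = \frac{\sqrt{483}}{2} \approx 10.989$)
$J^{2} = \left(\frac{\sqrt{483}}{2}\right)^{2} = \frac{483}{4}$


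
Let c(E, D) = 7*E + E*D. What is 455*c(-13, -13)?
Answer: 35490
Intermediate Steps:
c(E, D) = 7*E + D*E
455*c(-13, -13) = 455*(-13*(7 - 13)) = 455*(-13*(-6)) = 455*78 = 35490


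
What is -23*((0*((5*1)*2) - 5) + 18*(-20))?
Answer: 8395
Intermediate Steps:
-23*((0*((5*1)*2) - 5) + 18*(-20)) = -23*((0*(5*2) - 5) - 360) = -23*((0*10 - 5) - 360) = -23*((0 - 5) - 360) = -23*(-5 - 360) = -23*(-365) = 8395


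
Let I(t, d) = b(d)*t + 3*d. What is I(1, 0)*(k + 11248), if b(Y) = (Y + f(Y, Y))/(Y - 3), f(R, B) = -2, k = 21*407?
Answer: 39590/3 ≈ 13197.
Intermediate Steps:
k = 8547
b(Y) = (-2 + Y)/(-3 + Y) (b(Y) = (Y - 2)/(Y - 3) = (-2 + Y)/(-3 + Y))
I(t, d) = 3*d + t*(-2 + d)/(-3 + d) (I(t, d) = ((-2 + d)/(-3 + d))*t + 3*d = t*(-2 + d)/(-3 + d) + 3*d = 3*d + t*(-2 + d)/(-3 + d))
I(1, 0)*(k + 11248) = ((1*(-2 + 0) + 3*0*(-3 + 0))/(-3 + 0))*(8547 + 11248) = ((1*(-2) + 3*0*(-3))/(-3))*19795 = -(-2 + 0)/3*19795 = -⅓*(-2)*19795 = (⅔)*19795 = 39590/3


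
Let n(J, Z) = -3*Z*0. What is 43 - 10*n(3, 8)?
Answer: 43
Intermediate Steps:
n(J, Z) = 0
43 - 10*n(3, 8) = 43 - 10*0 = 43 + 0 = 43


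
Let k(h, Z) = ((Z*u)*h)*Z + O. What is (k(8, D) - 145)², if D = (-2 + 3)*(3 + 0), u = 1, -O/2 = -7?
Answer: 3481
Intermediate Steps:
O = 14 (O = -2*(-7) = 14)
D = 3 (D = 1*3 = 3)
k(h, Z) = 14 + h*Z² (k(h, Z) = ((Z*1)*h)*Z + 14 = (Z*h)*Z + 14 = h*Z² + 14 = 14 + h*Z²)
(k(8, D) - 145)² = ((14 + 8*3²) - 145)² = ((14 + 8*9) - 145)² = ((14 + 72) - 145)² = (86 - 145)² = (-59)² = 3481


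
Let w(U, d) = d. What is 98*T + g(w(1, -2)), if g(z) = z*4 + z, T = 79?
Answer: 7732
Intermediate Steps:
g(z) = 5*z (g(z) = 4*z + z = 5*z)
98*T + g(w(1, -2)) = 98*79 + 5*(-2) = 7742 - 10 = 7732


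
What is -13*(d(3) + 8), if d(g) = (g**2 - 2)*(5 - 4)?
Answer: -195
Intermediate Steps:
d(g) = -2 + g**2 (d(g) = (-2 + g**2)*1 = -2 + g**2)
-13*(d(3) + 8) = -13*((-2 + 3**2) + 8) = -13*((-2 + 9) + 8) = -13*(7 + 8) = -13*15 = -195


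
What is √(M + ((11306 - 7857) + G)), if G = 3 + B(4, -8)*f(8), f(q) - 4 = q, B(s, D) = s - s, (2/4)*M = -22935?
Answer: I*√42418 ≈ 205.96*I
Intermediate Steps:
M = -45870 (M = 2*(-22935) = -45870)
B(s, D) = 0
f(q) = 4 + q
G = 3 (G = 3 + 0*(4 + 8) = 3 + 0*12 = 3 + 0 = 3)
√(M + ((11306 - 7857) + G)) = √(-45870 + ((11306 - 7857) + 3)) = √(-45870 + (3449 + 3)) = √(-45870 + 3452) = √(-42418) = I*√42418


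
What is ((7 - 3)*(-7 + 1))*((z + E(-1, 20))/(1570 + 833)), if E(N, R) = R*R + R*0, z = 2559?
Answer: -23672/801 ≈ -29.553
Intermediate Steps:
E(N, R) = R² (E(N, R) = R² + 0 = R²)
((7 - 3)*(-7 + 1))*((z + E(-1, 20))/(1570 + 833)) = ((7 - 3)*(-7 + 1))*((2559 + 20²)/(1570 + 833)) = (4*(-6))*((2559 + 400)/2403) = -71016/2403 = -24*2959/2403 = -23672/801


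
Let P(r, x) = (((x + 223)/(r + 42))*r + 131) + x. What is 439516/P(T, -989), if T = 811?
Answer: -13389541/48325 ≈ -277.07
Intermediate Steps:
P(r, x) = 131 + x + r*(223 + x)/(42 + r) (P(r, x) = (((223 + x)/(42 + r))*r + 131) + x = (r*(223 + x)/(42 + r) + 131) + x = (131 + r*(223 + x)/(42 + r)) + x = 131 + x + r*(223 + x)/(42 + r))
439516/P(T, -989) = 439516/((2*(2751 + 21*(-989) + 177*811 + 811*(-989))/(42 + 811))) = 439516/((2*(2751 - 20769 + 143547 - 802079)/853)) = 439516/((2*(1/853)*(-676550))) = 439516/(-1353100/853) = 439516*(-853/1353100) = -13389541/48325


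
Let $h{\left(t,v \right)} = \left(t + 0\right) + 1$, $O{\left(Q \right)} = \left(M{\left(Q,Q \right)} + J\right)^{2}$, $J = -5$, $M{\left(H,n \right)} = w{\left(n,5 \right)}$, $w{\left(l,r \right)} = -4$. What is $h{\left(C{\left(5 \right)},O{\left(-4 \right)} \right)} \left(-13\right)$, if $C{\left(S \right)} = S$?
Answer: $-78$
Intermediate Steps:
$M{\left(H,n \right)} = -4$
$O{\left(Q \right)} = 81$ ($O{\left(Q \right)} = \left(-4 - 5\right)^{2} = \left(-9\right)^{2} = 81$)
$h{\left(t,v \right)} = 1 + t$ ($h{\left(t,v \right)} = t + 1 = 1 + t$)
$h{\left(C{\left(5 \right)},O{\left(-4 \right)} \right)} \left(-13\right) = \left(1 + 5\right) \left(-13\right) = 6 \left(-13\right) = -78$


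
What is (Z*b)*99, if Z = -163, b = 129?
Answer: -2081673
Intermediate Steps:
(Z*b)*99 = -163*129*99 = -21027*99 = -2081673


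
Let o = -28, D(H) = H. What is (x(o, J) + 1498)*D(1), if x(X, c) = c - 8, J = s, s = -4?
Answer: 1486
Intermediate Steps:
J = -4
x(X, c) = -8 + c
(x(o, J) + 1498)*D(1) = ((-8 - 4) + 1498)*1 = (-12 + 1498)*1 = 1486*1 = 1486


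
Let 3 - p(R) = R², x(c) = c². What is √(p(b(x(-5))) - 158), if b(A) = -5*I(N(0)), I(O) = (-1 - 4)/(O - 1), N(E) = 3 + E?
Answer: I*√1245/2 ≈ 17.642*I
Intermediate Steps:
I(O) = -5/(-1 + O)
b(A) = 25/2 (b(A) = -(-25)/(-1 + (3 + 0)) = -(-25)/(-1 + 3) = -(-25)/2 = -5*(-5/2) = 25/2)
p(R) = 3 - R²
√(p(b(x(-5))) - 158) = √((3 - (25/2)²) - 158) = √((3 - 1*625/4) - 158) = √((3 - 625/4) - 158) = √(-613/4 - 158) = √(-1245/4) = I*√1245/2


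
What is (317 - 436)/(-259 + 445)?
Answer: -119/186 ≈ -0.63978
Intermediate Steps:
(317 - 436)/(-259 + 445) = -119/186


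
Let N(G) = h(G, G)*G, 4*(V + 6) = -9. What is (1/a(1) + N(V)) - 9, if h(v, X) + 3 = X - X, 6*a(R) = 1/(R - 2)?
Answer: 39/4 ≈ 9.7500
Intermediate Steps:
V = -33/4 (V = -6 + (1/4)*(-9) = -6 - 9/4 = -33/4 ≈ -8.2500)
a(R) = 1/(6*(-2 + R)) (a(R) = 1/(6*(R - 2)) = 1/(6*(-2 + R)))
h(v, X) = -3 (h(v, X) = -3 + (X - X) = -3 + 0 = -3)
N(G) = -3*G
(1/a(1) + N(V)) - 9 = (1/(1/(6*(-2 + 1))) - 3*(-33/4)) - 9 = (1/((1/6)/(-1)) + 99/4) - 9 = (1/((1/6)*(-1)) + 99/4) - 9 = (1/(-1/6) + 99/4) - 9 = (-6 + 99/4) - 9 = 75/4 - 9 = 39/4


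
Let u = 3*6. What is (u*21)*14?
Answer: 5292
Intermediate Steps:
u = 18
(u*21)*14 = (18*21)*14 = 378*14 = 5292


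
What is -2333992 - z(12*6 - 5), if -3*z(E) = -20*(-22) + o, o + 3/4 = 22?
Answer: -9335353/4 ≈ -2.3338e+6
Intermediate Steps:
o = 85/4 (o = -¾ + 22 = 85/4 ≈ 21.250)
z(E) = -615/4 (z(E) = -(-20*(-22) + 85/4)/3 = -(440 + 85/4)/3 = -⅓*1845/4 = -615/4)
-2333992 - z(12*6 - 5) = -2333992 - 1*(-615/4) = -2333992 + 615/4 = -9335353/4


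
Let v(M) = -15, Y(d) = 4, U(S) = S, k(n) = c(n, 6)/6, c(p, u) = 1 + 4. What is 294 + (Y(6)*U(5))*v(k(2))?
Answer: -6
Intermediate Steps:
c(p, u) = 5
k(n) = 5/6
294 + (Y(6)*U(5))*v(k(2)) = 294 + (4*5)*(-15) = 294 + 20*(-15) = 294 - 300 = -6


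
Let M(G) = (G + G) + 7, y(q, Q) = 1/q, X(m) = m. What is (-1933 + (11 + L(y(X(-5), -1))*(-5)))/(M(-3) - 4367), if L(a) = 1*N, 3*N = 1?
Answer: 5771/13098 ≈ 0.44060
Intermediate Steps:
N = ⅓ (N = (⅓)*1 = ⅓ ≈ 0.33333)
M(G) = 7 + 2*G (M(G) = 2*G + 7 = 7 + 2*G)
L(a) = ⅓ (L(a) = 1*(⅓) = ⅓)
(-1933 + (11 + L(y(X(-5), -1))*(-5)))/(M(-3) - 4367) = (-1933 + (11 + (⅓)*(-5)))/((7 + 2*(-3)) - 4367) = (-1933 + (11 - 5/3))/((7 - 6) - 4367) = (-1933 + 28/3)/(1 - 4367) = -5771/3/(-4366) = -5771/3*(-1/4366) = 5771/13098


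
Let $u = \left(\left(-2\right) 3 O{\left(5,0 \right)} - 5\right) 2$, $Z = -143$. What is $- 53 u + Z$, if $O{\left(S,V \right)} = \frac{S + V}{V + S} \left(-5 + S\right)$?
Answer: $387$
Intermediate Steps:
$O{\left(S,V \right)} = -5 + S$ ($O{\left(S,V \right)} = \frac{S + V}{S + V} \left(-5 + S\right) = 1 \left(-5 + S\right) = -5 + S$)
$u = -10$ ($u = \left(\left(-2\right) 3 \left(-5 + 5\right) - 5\right) 2 = \left(\left(-6\right) 0 - 5\right) 2 = \left(0 - 5\right) 2 = \left(-5\right) 2 = -10$)
$- 53 u + Z = \left(-53\right) \left(-10\right) - 143 = 530 - 143 = 387$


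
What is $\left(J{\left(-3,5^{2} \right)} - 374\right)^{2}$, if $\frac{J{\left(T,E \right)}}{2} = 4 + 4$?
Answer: $128164$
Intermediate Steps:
$J{\left(T,E \right)} = 16$ ($J{\left(T,E \right)} = 2 \left(4 + 4\right) = 2 \cdot 8 = 16$)
$\left(J{\left(-3,5^{2} \right)} - 374\right)^{2} = \left(16 - 374\right)^{2} = \left(-358\right)^{2} = 128164$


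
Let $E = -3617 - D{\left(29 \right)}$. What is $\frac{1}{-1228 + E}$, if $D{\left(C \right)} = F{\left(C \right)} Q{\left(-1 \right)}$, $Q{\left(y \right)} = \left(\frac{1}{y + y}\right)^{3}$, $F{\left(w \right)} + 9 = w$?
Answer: $- \frac{2}{9685} \approx -0.0002065$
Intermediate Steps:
$F{\left(w \right)} = -9 + w$
$Q{\left(y \right)} = \frac{1}{8 y^{3}}$ ($Q{\left(y \right)} = \left(\frac{1}{2 y}\right)^{3} = \frac{1}{8 y^{3}}$)
$D{\left(C \right)} = \frac{9}{8} - \frac{C}{8}$ ($D{\left(C \right)} = \left(-9 + C\right) \frac{1}{8 \left(-1\right)} = \left(-9 + C\right) \frac{1}{8} \left(-1\right) = \left(-9 + C\right) \left(- \frac{1}{8}\right) = \frac{9}{8} - \frac{C}{8}$)
$E = - \frac{7229}{2}$ ($E = -3617 - \left(\frac{9}{8} - \frac{29}{8}\right) = -3617 - - \frac{5}{2} = -3617 + \frac{5}{2} = - \frac{7229}{2} \approx -3614.5$)
$\frac{1}{-1228 + E} = \frac{1}{-1228 - \frac{7229}{2}} = \frac{1}{- \frac{9685}{2}} = - \frac{2}{9685}$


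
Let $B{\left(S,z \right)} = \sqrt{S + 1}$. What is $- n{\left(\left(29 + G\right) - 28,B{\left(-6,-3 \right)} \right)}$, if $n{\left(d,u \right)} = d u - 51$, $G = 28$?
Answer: $51 - 29 i \sqrt{5} \approx 51.0 - 64.846 i$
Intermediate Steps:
$B{\left(S,z \right)} = \sqrt{1 + S}$
$n{\left(d,u \right)} = -51 + d u$
$- n{\left(\left(29 + G\right) - 28,B{\left(-6,-3 \right)} \right)} = - (-51 + \left(\left(29 + 28\right) - 28\right) \sqrt{1 - 6}) = - (-51 + \left(57 - 28\right) \sqrt{-5}) = - (-51 + 29 i \sqrt{5}) = 51 - 29 i \sqrt{5}$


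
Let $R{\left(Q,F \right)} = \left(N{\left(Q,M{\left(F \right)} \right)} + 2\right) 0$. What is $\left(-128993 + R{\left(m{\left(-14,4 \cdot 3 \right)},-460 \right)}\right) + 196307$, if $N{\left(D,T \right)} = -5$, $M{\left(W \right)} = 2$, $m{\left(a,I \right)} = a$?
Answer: $67314$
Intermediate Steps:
$R{\left(Q,F \right)} = 0$ ($R{\left(Q,F \right)} = \left(-5 + 2\right) 0 = \left(-3\right) 0 = 0$)
$\left(-128993 + R{\left(m{\left(-14,4 \cdot 3 \right)},-460 \right)}\right) + 196307 = \left(-128993 + 0\right) + 196307 = -128993 + 196307 = 67314$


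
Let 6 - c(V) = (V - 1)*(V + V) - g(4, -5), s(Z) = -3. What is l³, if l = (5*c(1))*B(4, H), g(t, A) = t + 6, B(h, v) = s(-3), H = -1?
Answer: -13824000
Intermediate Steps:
B(h, v) = -3
g(t, A) = 6 + t
c(V) = 16 - 2*V*(-1 + V) (c(V) = 6 - ((V - 1)*(V + V) - (6 + 4)) = 6 - ((-1 + V)*(2*V) - 1*10) = 6 - (2*V*(-1 + V) - 10) = 6 - (-10 + 2*V*(-1 + V)) = 6 + (10 - 2*V*(-1 + V)) = 16 - 2*V*(-1 + V))
l = -240 (l = (5*(16 - 2*1² + 2*1))*(-3) = (5*(16 - 2*1 + 2))*(-3) = (5*(16 - 2 + 2))*(-3) = (5*16)*(-3) = 80*(-3) = -240)
l³ = (-240)³ = -13824000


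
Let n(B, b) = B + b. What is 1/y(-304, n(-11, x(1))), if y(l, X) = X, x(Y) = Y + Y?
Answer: -⅑ ≈ -0.11111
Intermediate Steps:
x(Y) = 2*Y
1/y(-304, n(-11, x(1))) = 1/(-11 + 2*1) = 1/(-11 + 2) = 1/(-9) = -⅑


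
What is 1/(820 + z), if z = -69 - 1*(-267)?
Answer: 1/1018 ≈ 0.00098232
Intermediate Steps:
z = 198 (z = -69 + 267 = 198)
1/(820 + z) = 1/(820 + 198) = 1/1018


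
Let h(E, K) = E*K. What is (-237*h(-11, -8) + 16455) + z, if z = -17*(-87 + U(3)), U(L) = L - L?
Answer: -2922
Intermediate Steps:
U(L) = 0
z = 1479 (z = -17*(-87 + 0) = -17*(-87) = 1479)
(-237*h(-11, -8) + 16455) + z = (-(-2607)*(-8) + 16455) + 1479 = (-237*88 + 16455) + 1479 = (-20856 + 16455) + 1479 = -4401 + 1479 = -2922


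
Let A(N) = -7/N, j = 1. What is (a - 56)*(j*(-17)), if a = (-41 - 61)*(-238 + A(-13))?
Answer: -5340482/13 ≈ -4.1081e+5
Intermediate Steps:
a = 314874/13 (a = (-41 - 61)*(-238 - 7/(-13)) = -102*(-238 - 7*(-1/13)) = -102*(-238 + 7/13) = -102*(-3087/13) = 314874/13 ≈ 24221.)
(a - 56)*(j*(-17)) = (314874/13 - 56)*(1*(-17)) = (314146/13)*(-17) = -5340482/13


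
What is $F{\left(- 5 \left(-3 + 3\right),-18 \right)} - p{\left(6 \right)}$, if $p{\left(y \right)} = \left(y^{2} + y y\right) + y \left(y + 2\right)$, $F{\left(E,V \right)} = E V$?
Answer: $-120$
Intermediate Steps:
$p{\left(y \right)} = 2 y^{2} + y \left(2 + y\right)$ ($p{\left(y \right)} = \left(y^{2} + y^{2}\right) + y \left(2 + y\right) = 2 y^{2} + y \left(2 + y\right)$)
$F{\left(- 5 \left(-3 + 3\right),-18 \right)} - p{\left(6 \right)} = - 5 \left(-3 + 3\right) \left(-18\right) - 6 \left(2 + 3 \cdot 6\right) = \left(-5\right) 0 \left(-18\right) - 6 \left(2 + 18\right) = 0 \left(-18\right) - 6 \cdot 20 = 0 - 120 = -120$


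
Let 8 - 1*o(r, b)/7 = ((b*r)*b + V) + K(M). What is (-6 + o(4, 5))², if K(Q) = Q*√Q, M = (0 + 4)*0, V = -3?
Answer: 395641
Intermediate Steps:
M = 0 (M = 4*0 = 0)
K(Q) = Q^(3/2)
o(r, b) = 77 - 7*r*b² (o(r, b) = 56 - 7*(((b*r)*b - 3) + 0^(3/2)) = 56 - 7*((r*b² - 3) + 0) = 56 - 7*((-3 + r*b²) + 0) = 56 - 7*(-3 + r*b²) = 56 + (21 - 7*r*b²) = 77 - 7*r*b²)
(-6 + o(4, 5))² = (-6 + (77 - 7*4*5²))² = (-6 + (77 - 7*4*25))² = (-6 + (77 - 700))² = (-6 - 623)² = (-629)² = 395641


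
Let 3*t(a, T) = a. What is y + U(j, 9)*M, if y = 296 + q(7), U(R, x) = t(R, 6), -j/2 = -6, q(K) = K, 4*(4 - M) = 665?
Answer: -346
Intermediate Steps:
M = -649/4 (M = 4 - ¼*665 = 4 - 665/4 = -649/4 ≈ -162.25)
t(a, T) = a/3
j = 12 (j = -2*(-6) = 12)
U(R, x) = R/3
y = 303 (y = 296 + 7 = 303)
y + U(j, 9)*M = 303 + ((⅓)*12)*(-649/4) = 303 + 4*(-649/4) = 303 - 649 = -346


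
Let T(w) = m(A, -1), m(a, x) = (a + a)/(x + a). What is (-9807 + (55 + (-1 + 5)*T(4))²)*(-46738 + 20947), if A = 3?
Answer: 137156538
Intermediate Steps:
m(a, x) = 2*a/(a + x) (m(a, x) = (2*a)/(a + x) = 2*a/(a + x))
T(w) = 3 (T(w) = 2*3/(3 - 1) = 2*3/2 = 2*3*(½) = 3)
(-9807 + (55 + (-1 + 5)*T(4))²)*(-46738 + 20947) = (-9807 + (55 + (-1 + 5)*3)²)*(-46738 + 20947) = (-9807 + (55 + 4*3)²)*(-25791) = (-9807 + (55 + 12)²)*(-25791) = (-9807 + 67²)*(-25791) = (-9807 + 4489)*(-25791) = -5318*(-25791) = 137156538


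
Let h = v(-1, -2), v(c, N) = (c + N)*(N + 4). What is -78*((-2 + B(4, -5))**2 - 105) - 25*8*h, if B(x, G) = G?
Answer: 5568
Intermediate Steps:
v(c, N) = (4 + N)*(N + c) (v(c, N) = (N + c)*(4 + N) = (4 + N)*(N + c))
h = -6 (h = (-2)**2 + 4*(-2) + 4*(-1) - 2*(-1) = 4 - 8 - 4 + 2 = -6)
-78*((-2 + B(4, -5))**2 - 105) - 25*8*h = -78*((-2 - 5)**2 - 105) - 25*8*(-6) = -78*((-7)**2 - 105) - 200*(-6) = -78*(49 - 105) - 1*(-1200) = -78*(-56) + 1200 = 4368 + 1200 = 5568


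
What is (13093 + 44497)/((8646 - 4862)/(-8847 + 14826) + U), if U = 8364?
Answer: 34433061/5001214 ≈ 6.8849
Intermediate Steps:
(13093 + 44497)/((8646 - 4862)/(-8847 + 14826) + U) = (13093 + 44497)/((8646 - 4862)/(-8847 + 14826) + 8364) = 57590/(3784/5979 + 8364) = 57590/(50012140/5979) = 57590*(5979/50012140) = 34433061/5001214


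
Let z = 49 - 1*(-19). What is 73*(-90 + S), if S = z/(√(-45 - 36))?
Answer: -6570 - 4964*I/9 ≈ -6570.0 - 551.56*I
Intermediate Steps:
z = 68 (z = 49 + 19 = 68)
S = -68*I/9 (S = 68/(√(-45 - 36)) = 68/(√(-81)) = 68/((9*I)) = 68*(-I/9) = -68*I/9 ≈ -7.5556*I)
73*(-90 + S) = 73*(-90 - 68*I/9) = -6570 - 4964*I/9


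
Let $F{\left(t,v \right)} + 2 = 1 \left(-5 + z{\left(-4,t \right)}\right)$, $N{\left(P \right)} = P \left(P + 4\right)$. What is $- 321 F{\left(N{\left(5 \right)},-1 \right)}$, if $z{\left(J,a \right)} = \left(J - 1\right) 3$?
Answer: $7062$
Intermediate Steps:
$z{\left(J,a \right)} = -3 + 3 J$ ($z{\left(J,a \right)} = \left(-1 + J\right) 3 = -3 + 3 J$)
$N{\left(P \right)} = P \left(4 + P\right)$
$F{\left(t,v \right)} = -22$ ($F{\left(t,v \right)} = -2 + 1 \left(-5 + \left(-3 + 3 \left(-4\right)\right)\right) = -2 + 1 \left(-5 - 15\right) = -2 + 1 \left(-20\right) = -2 - 20 = -22$)
$- 321 F{\left(N{\left(5 \right)},-1 \right)} = \left(-321\right) \left(-22\right) = 7062$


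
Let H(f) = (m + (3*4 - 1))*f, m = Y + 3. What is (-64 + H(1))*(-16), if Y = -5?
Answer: 880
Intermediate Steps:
m = -2 (m = -5 + 3 = -2)
H(f) = 9*f (H(f) = (-2 + (3*4 - 1))*f = (-2 + (12 - 1))*f = (-2 + 11)*f = 9*f)
(-64 + H(1))*(-16) = (-64 + 9*1)*(-16) = (-64 + 9)*(-16) = -55*(-16) = 880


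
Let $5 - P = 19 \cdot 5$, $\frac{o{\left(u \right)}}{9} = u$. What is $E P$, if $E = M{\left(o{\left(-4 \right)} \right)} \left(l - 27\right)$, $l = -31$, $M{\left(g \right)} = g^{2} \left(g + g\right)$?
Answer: $-487088640$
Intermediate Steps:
$o{\left(u \right)} = 9 u$
$M{\left(g \right)} = 2 g^{3}$ ($M{\left(g \right)} = g^{2} \cdot 2 g = 2 g^{3}$)
$P = -90$ ($P = 5 - 19 \cdot 5 = 5 - 95 = -90$)
$E = 5412096$ ($E = 2 \left(9 \left(-4\right)\right)^{3} \left(-31 - 27\right) = 2 \left(-36\right)^{3} \left(-58\right) = 2 \left(-46656\right) \left(-58\right) = \left(-93312\right) \left(-58\right) = 5412096$)
$E P = 5412096 \left(-90\right) = -487088640$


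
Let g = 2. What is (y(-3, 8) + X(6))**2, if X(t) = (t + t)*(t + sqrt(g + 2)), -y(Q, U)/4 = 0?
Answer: 9216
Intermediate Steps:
y(Q, U) = 0 (y(Q, U) = -4*0 = 0)
X(t) = 2*t*(2 + t) (X(t) = (t + t)*(t + sqrt(2 + 2)) = (2*t)*(t + sqrt(4)) = (2*t)*(t + 2) = (2*t)*(2 + t) = 2*t*(2 + t))
(y(-3, 8) + X(6))**2 = (0 + 2*6*(2 + 6))**2 = (0 + 2*6*8)**2 = (0 + 96)**2 = 96**2 = 9216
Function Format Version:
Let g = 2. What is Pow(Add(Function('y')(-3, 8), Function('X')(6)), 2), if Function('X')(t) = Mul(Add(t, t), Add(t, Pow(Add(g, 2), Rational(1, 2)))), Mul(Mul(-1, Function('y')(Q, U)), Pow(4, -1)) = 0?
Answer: 9216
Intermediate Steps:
Function('y')(Q, U) = 0 (Function('y')(Q, U) = Mul(-4, 0) = 0)
Function('X')(t) = Mul(2, t, Add(2, t)) (Function('X')(t) = Mul(Add(t, t), Add(t, Pow(Add(2, 2), Rational(1, 2)))) = Mul(Mul(2, t), Add(t, Pow(4, Rational(1, 2)))) = Mul(Mul(2, t), Add(t, 2)) = Mul(Mul(2, t), Add(2, t)) = Mul(2, t, Add(2, t)))
Pow(Add(Function('y')(-3, 8), Function('X')(6)), 2) = Pow(Add(0, Mul(2, 6, Add(2, 6))), 2) = Pow(Add(0, Mul(2, 6, 8)), 2) = Pow(Add(0, 96), 2) = Pow(96, 2) = 9216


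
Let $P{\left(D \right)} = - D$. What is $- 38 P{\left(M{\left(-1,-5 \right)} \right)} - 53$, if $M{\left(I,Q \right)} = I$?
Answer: $-91$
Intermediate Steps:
$- 38 P{\left(M{\left(-1,-5 \right)} \right)} - 53 = - 38 \left(\left(-1\right) \left(-1\right)\right) - 53 = \left(-38\right) 1 - 53 = -38 - 53 = -91$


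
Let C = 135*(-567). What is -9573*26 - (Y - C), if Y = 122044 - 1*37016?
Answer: -410471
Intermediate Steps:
Y = 85028 (Y = 122044 - 37016 = 85028)
C = -76545
-9573*26 - (Y - C) = -9573*26 - (85028 - 1*(-76545)) = -248898 - (85028 + 76545) = -248898 - 1*161573 = -248898 - 161573 = -410471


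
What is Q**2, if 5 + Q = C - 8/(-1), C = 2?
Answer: 25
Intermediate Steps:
Q = 5 (Q = -5 + (2 - 8/(-1)) = -5 + (2 - 8*(-1)) = -5 + (2 + 8) = -5 + 10 = 5)
Q**2 = 5**2 = 25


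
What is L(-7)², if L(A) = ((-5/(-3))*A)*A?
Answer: 60025/9 ≈ 6669.4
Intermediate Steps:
L(A) = 5*A²/3 (L(A) = ((-5*(-⅓))*A)*A = (5*A/3)*A = 5*A²/3)
L(-7)² = ((5/3)*(-7)²)² = ((5/3)*49)² = (245/3)² = 60025/9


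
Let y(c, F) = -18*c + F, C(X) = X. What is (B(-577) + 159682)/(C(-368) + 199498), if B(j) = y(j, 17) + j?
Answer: 84754/99565 ≈ 0.85124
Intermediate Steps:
y(c, F) = F - 18*c
B(j) = 17 - 17*j (B(j) = (17 - 18*j) + j = 17 - 17*j)
(B(-577) + 159682)/(C(-368) + 199498) = ((17 - 17*(-577)) + 159682)/(-368 + 199498) = ((17 + 9809) + 159682)/199130 = (9826 + 159682)*(1/199130) = 169508*(1/199130) = 84754/99565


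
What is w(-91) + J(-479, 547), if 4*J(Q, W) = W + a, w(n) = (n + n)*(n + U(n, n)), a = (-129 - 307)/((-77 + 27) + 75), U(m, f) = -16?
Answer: 1960639/100 ≈ 19606.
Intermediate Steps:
a = -436/25 (a = -436/(-50 + 75) = -436/25 ≈ -17.440)
w(n) = 2*n*(-16 + n) (w(n) = (n + n)*(n - 16) = (2*n)*(-16 + n) = 2*n*(-16 + n))
J(Q, W) = -109/25 + W/4 (J(Q, W) = (W - 436/25)/4 = (-436/25 + W)/4 = -109/25 + W/4)
w(-91) + J(-479, 547) = 2*(-91)*(-16 - 91) + (-109/25 + (¼)*547) = 2*(-91)*(-107) + (-109/25 + 547/4) = 19474 + 13239/100 = 1960639/100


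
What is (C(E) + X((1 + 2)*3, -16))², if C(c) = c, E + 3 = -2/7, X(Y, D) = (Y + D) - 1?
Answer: 6241/49 ≈ 127.37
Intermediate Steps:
X(Y, D) = -1 + D + Y (X(Y, D) = (D + Y) - 1 = -1 + D + Y)
E = -23/7 (E = -3 - 2/7 = -23/7 ≈ -3.2857)
(C(E) + X((1 + 2)*3, -16))² = (-23/7 + (-1 - 16 + (1 + 2)*3))² = (-23/7 + (-1 - 16 + 3*3))² = (-23/7 + (-1 - 16 + 9))² = (-23/7 - 8)² = (-79/7)² = 6241/49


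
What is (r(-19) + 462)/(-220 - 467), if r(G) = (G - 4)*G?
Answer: -899/687 ≈ -1.3086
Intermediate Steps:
r(G) = G*(-4 + G) (r(G) = (-4 + G)*G = G*(-4 + G))
(r(-19) + 462)/(-220 - 467) = (-19*(-4 - 19) + 462)/(-220 - 467) = (-19*(-23) + 462)/(-687) = (437 + 462)*(-1/687) = 899*(-1/687) = -899/687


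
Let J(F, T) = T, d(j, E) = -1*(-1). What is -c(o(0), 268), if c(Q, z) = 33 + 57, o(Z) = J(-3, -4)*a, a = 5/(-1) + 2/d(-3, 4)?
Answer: -90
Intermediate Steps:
d(j, E) = 1
a = -3 (a = 5/(-1) + 2/1 = 5*(-1) + 2*1 = -5 + 2 = -3)
o(Z) = 12 (o(Z) = -4*(-3) = 12)
c(Q, z) = 90
-c(o(0), 268) = -1*90 = -90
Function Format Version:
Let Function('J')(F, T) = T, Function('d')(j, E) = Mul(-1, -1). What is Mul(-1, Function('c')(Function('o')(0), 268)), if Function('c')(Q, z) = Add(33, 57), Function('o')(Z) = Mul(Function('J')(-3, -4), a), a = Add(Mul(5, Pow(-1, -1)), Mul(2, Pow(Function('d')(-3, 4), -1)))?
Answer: -90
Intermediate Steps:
Function('d')(j, E) = 1
a = -3 (a = Add(Mul(5, Pow(-1, -1)), Mul(2, Pow(1, -1))) = Add(Mul(5, -1), Mul(2, 1)) = Add(-5, 2) = -3)
Function('o')(Z) = 12 (Function('o')(Z) = Mul(-4, -3) = 12)
Function('c')(Q, z) = 90
Mul(-1, Function('c')(Function('o')(0), 268)) = Mul(-1, 90) = -90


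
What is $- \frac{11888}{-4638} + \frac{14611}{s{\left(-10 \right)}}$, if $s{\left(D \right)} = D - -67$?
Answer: $\frac{200127}{773} \approx 258.9$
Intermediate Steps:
$s{\left(D \right)} = 67 + D$ ($s{\left(D \right)} = D + 67 = 67 + D$)
$- \frac{11888}{-4638} + \frac{14611}{s{\left(-10 \right)}} = - \frac{11888}{-4638} + \frac{14611}{67 - 10} = \left(-11888\right) \left(- \frac{1}{4638}\right) + \frac{14611}{57} = \frac{5944}{2319} + 14611 \cdot \frac{1}{57} = \frac{5944}{2319} + \frac{769}{3} = \frac{200127}{773}$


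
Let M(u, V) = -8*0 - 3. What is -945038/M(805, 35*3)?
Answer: 945038/3 ≈ 3.1501e+5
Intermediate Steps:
M(u, V) = -3 (M(u, V) = 0 - 3 = -3)
-945038/M(805, 35*3) = -945038/(-3) = -945038*(-⅓) = 945038/3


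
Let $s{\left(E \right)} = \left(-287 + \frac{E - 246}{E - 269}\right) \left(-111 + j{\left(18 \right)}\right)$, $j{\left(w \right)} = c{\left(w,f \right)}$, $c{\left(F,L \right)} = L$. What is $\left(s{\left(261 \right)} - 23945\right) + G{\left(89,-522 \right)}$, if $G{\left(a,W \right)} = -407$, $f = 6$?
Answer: $\frac{47839}{8} \approx 5979.9$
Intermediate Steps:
$j{\left(w \right)} = 6$
$s{\left(E \right)} = 30135 - \frac{105 \left(-246 + E\right)}{-269 + E}$ ($s{\left(E \right)} = \left(-287 + \frac{E - 246}{E - 269}\right) \left(-111 + 6\right) = \left(-287 + \frac{-246 + E}{-269 + E}\right) \left(-105\right) = 30135 - \frac{105 \left(-246 + E\right)}{-269 + E}$)
$\left(s{\left(261 \right)} - 23945\right) + G{\left(89,-522 \right)} = \left(\frac{105 \left(-76957 + 286 \cdot 261\right)}{-269 + 261} - 23945\right) - 407 = \left(\frac{105 \left(-76957 + 74646\right)}{-8} - 23945\right) - 407 = \left(105 \left(- \frac{1}{8}\right) \left(-2311\right) - 23945\right) - 407 = \left(\frac{242655}{8} - 23945\right) - 407 = \frac{51095}{8} - 407 = \frac{47839}{8}$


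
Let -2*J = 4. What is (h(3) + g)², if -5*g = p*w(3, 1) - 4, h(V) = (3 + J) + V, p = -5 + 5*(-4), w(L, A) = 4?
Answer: 15376/25 ≈ 615.04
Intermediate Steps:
J = -2 (J = -½*4 = -2)
p = -25 (p = -5 - 20 = -25)
h(V) = 1 + V (h(V) = (3 - 2) + V = 1 + V)
g = 104/5 (g = -(-25*4 - 4)/5 = -(-100 - 4)/5 = -⅕*(-104) = 104/5 ≈ 20.800)
(h(3) + g)² = ((1 + 3) + 104/5)² = (4 + 104/5)² = (124/5)² = 15376/25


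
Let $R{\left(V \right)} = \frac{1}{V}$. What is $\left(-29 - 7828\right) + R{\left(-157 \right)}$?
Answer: $- \frac{1233550}{157} \approx -7857.0$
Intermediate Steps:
$\left(-29 - 7828\right) + R{\left(-157 \right)} = \left(-29 - 7828\right) + \frac{1}{-157} = \left(-29 - 7828\right) - \frac{1}{157} = -7857 - \frac{1}{157} = - \frac{1233550}{157}$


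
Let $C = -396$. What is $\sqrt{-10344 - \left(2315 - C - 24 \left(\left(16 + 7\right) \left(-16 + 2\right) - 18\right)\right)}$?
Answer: $i \sqrt{21215} \approx 145.65 i$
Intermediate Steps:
$\sqrt{-10344 - \left(2315 - C - 24 \left(\left(16 + 7\right) \left(-16 + 2\right) - 18\right)\right)} = \sqrt{-10344 - \left(2711 - 24 \left(\left(16 + 7\right) \left(-16 + 2\right) - 18\right)\right)} = \sqrt{-10344 - \left(2711 - 24 \left(23 \left(-14\right) - 18\right)\right)} = \sqrt{-10344 - \left(2711 - 24 \left(-322 - 18\right)\right)} = \sqrt{-10344 + \left(\left(6571 + \left(\left(-396 - \left(-24\right) \left(-340\right)\right) + 2268\right)\right) - 11154\right)} = \sqrt{-10344 + \left(\left(6571 + \left(\left(-396 - 8160\right) + 2268\right)\right) - 11154\right)} = \sqrt{-10344 + \left(\left(6571 + \left(-8556 + 2268\right)\right) - 11154\right)} = \sqrt{-10344 + \left(\left(6571 - 6288\right) - 11154\right)} = \sqrt{-10344 + \left(283 - 11154\right)} = \sqrt{-10344 - 10871} = \sqrt{-21215} = i \sqrt{21215}$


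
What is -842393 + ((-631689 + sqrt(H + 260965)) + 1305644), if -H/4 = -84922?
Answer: -168438 + sqrt(600653) ≈ -1.6766e+5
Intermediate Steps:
H = 339688 (H = -4*(-84922) = 339688)
-842393 + ((-631689 + sqrt(H + 260965)) + 1305644) = -842393 + ((-631689 + sqrt(339688 + 260965)) + 1305644) = -842393 + ((-631689 + sqrt(600653)) + 1305644) = -842393 + (673955 + sqrt(600653)) = -168438 + sqrt(600653)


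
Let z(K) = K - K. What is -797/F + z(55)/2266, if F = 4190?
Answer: -797/4190 ≈ -0.19021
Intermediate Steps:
z(K) = 0
-797/F + z(55)/2266 = -797/4190 + 0/2266 = -797*1/4190 + 0*(1/2266) = -797/4190 + 0 = -797/4190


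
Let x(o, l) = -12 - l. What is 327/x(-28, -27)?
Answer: 109/5 ≈ 21.800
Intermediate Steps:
327/x(-28, -27) = 327/(-12 - 1*(-27)) = 327/(-12 + 27) = 327/15 = 327*(1/15) = 109/5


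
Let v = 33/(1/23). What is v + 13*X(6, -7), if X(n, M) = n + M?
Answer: 746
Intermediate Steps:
X(n, M) = M + n
v = 759 (v = 33/(1/23) = 33*23 = 759)
v + 13*X(6, -7) = 759 + 13*(-7 + 6) = 759 + 13*(-1) = 759 - 13 = 746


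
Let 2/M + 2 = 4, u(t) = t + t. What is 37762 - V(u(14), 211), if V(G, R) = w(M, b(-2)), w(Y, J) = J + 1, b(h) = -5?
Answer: 37766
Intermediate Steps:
u(t) = 2*t
M = 1 (M = 2/(-2 + 4) = 2/2 = 2*(1/2) = 1)
w(Y, J) = 1 + J
V(G, R) = -4 (V(G, R) = 1 - 5 = -4)
37762 - V(u(14), 211) = 37762 - 1*(-4) = 37762 + 4 = 37766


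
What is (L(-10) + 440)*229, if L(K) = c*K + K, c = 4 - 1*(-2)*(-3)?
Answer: 103050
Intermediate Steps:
c = -2 (c = 4 - (-2)*(-3) = 4 - 1*6 = 4 - 6 = -2)
L(K) = -K (L(K) = -2*K + K = -K)
(L(-10) + 440)*229 = (-1*(-10) + 440)*229 = (10 + 440)*229 = 450*229 = 103050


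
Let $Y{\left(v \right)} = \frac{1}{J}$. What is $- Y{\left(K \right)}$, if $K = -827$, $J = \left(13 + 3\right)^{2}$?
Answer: $- \frac{1}{256} \approx -0.0039063$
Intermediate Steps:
$J = 256$ ($J = 16^{2} = 256$)
$Y{\left(v \right)} = \frac{1}{256}$
$- Y{\left(K \right)} = \left(-1\right) \frac{1}{256} = - \frac{1}{256}$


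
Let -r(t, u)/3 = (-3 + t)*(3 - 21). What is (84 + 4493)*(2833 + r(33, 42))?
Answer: 20381381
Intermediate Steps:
r(t, u) = -162 + 54*t (r(t, u) = -3*(-3 + t)*(3 - 21) = -3*(-3 + t)*(-18) = -3*(54 - 18*t) = -162 + 54*t)
(84 + 4493)*(2833 + r(33, 42)) = (84 + 4493)*(2833 + (-162 + 54*33)) = 4577*(2833 + (-162 + 1782)) = 4577*(2833 + 1620) = 4577*4453 = 20381381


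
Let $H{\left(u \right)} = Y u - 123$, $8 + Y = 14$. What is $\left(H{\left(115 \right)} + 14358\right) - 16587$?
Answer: $-1662$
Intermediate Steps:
$Y = 6$ ($Y = -8 + 14 = 6$)
$H{\left(u \right)} = -123 + 6 u$ ($H{\left(u \right)} = 6 u - 123 = -123 + 6 u$)
$\left(H{\left(115 \right)} + 14358\right) - 16587 = \left(\left(-123 + 6 \cdot 115\right) + 14358\right) - 16587 = \left(\left(-123 + 690\right) + 14358\right) - 16587 = \left(567 + 14358\right) - 16587 = 14925 - 16587 = -1662$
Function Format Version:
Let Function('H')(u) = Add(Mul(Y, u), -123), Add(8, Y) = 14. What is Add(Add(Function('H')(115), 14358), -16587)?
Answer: -1662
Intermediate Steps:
Y = 6 (Y = Add(-8, 14) = 6)
Function('H')(u) = Add(-123, Mul(6, u)) (Function('H')(u) = Add(Mul(6, u), -123) = Add(-123, Mul(6, u)))
Add(Add(Function('H')(115), 14358), -16587) = Add(Add(Add(-123, Mul(6, 115)), 14358), -16587) = Add(Add(Add(-123, 690), 14358), -16587) = Add(Add(567, 14358), -16587) = Add(14925, -16587) = -1662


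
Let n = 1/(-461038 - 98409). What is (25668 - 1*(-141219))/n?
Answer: -93364431489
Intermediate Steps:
n = -1/559447 (n = 1/(-559447) = -1/559447 ≈ -1.7875e-6)
(25668 - 1*(-141219))/n = (25668 - 1*(-141219))/(-1/559447) = (25668 + 141219)*(-559447) = 166887*(-559447) = -93364431489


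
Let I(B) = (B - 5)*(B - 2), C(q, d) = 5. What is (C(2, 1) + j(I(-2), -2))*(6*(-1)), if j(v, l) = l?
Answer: -18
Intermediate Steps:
I(B) = (-5 + B)*(-2 + B)
(C(2, 1) + j(I(-2), -2))*(6*(-1)) = (5 - 2)*(6*(-1)) = 3*(-6) = -18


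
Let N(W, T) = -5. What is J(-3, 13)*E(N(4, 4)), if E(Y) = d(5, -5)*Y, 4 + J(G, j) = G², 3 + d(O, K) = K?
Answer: 200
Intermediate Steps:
d(O, K) = -3 + K
J(G, j) = -4 + G²
E(Y) = -8*Y (E(Y) = (-3 - 5)*Y = -8*Y)
J(-3, 13)*E(N(4, 4)) = (-4 + (-3)²)*(-8*(-5)) = (-4 + 9)*40 = 5*40 = 200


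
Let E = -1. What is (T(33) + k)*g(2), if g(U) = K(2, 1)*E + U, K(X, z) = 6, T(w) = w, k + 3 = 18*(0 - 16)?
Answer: 1032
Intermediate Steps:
k = -291 (k = -3 + 18*(0 - 16) = -3 + 18*(-16) = -3 - 288 = -291)
g(U) = -6 + U (g(U) = 6*(-1) + U = -6 + U)
(T(33) + k)*g(2) = (33 - 291)*(-6 + 2) = -258*(-4) = 1032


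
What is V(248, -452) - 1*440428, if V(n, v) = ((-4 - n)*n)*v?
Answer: 27807764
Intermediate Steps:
V(n, v) = n*v*(-4 - n) (V(n, v) = (n*(-4 - n))*v = n*v*(-4 - n))
V(248, -452) - 1*440428 = -1*248*(-452)*(4 + 248) - 1*440428 = -1*248*(-452)*252 - 440428 = 28248192 - 440428 = 27807764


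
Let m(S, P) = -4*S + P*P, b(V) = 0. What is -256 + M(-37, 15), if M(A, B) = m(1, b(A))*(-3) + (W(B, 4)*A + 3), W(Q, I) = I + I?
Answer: -537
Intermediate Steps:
W(Q, I) = 2*I
m(S, P) = P² - 4*S (m(S, P) = -4*S + P² = P² - 4*S)
M(A, B) = 15 + 8*A (M(A, B) = (0² - 4*1)*(-3) + ((2*4)*A + 3) = (0 - 4)*(-3) + (8*A + 3) = -4*(-3) + (3 + 8*A) = 12 + (3 + 8*A) = 15 + 8*A)
-256 + M(-37, 15) = -256 + (15 + 8*(-37)) = -256 + (15 - 296) = -256 - 281 = -537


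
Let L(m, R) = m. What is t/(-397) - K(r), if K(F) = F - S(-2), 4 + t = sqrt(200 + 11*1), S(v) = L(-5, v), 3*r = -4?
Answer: -4355/1191 - sqrt(211)/397 ≈ -3.6932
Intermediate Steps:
r = -4/3 (r = (1/3)*(-4) = -4/3 ≈ -1.3333)
S(v) = -5
t = -4 + sqrt(211) (t = -4 + sqrt(200 + 11*1) = -4 + sqrt(200 + 11) = -4 + sqrt(211) ≈ 10.526)
K(F) = 5 + F (K(F) = F - 1*(-5) = F + 5 = 5 + F)
t/(-397) - K(r) = (-4 + sqrt(211))/(-397) - (5 - 4/3) = (-4 + sqrt(211))*(-1/397) - 1*11/3 = (4/397 - sqrt(211)/397) - 11/3 = -4355/1191 - sqrt(211)/397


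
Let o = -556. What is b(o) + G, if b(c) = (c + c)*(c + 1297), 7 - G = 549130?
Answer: -1373115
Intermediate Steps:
G = -549123 (G = 7 - 1*549130 = 7 - 549130 = -549123)
b(c) = 2*c*(1297 + c) (b(c) = (2*c)*(1297 + c) = 2*c*(1297 + c))
b(o) + G = 2*(-556)*(1297 - 556) - 549123 = 2*(-556)*741 - 549123 = -823992 - 549123 = -1373115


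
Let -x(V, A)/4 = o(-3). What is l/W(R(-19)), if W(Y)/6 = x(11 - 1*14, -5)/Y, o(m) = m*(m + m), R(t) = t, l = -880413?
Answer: -5575949/144 ≈ -38722.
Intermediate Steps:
o(m) = 2*m² (o(m) = m*(2*m) = 2*m²)
x(V, A) = -72 (x(V, A) = -8*(-3)² = -8*9 = -4*18 = -72)
W(Y) = -432/Y (W(Y) = 6*(-72/Y) = -432/Y)
l/W(R(-19)) = -880413/((-432/(-19))) = -880413/((-432*(-1/19))) = -880413/432/19 = -880413*19/432 = -5575949/144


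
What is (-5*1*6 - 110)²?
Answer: 19600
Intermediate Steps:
(-5*1*6 - 110)² = (-5*6 - 110)² = (-30 - 110)² = (-140)² = 19600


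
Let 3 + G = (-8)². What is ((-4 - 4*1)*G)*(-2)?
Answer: 976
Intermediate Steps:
G = 61 (G = -3 + (-8)² = -3 + 64 = 61)
((-4 - 4*1)*G)*(-2) = ((-4 - 4*1)*61)*(-2) = ((-4 - 4)*61)*(-2) = -8*61*(-2) = -488*(-2) = 976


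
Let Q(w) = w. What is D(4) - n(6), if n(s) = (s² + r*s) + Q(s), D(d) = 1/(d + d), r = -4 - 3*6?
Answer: 721/8 ≈ 90.125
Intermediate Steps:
r = -22 (r = -4 - 18 = -22)
D(d) = 1/(2*d)
n(s) = s² - 21*s (n(s) = (s² - 22*s) + s = s² - 21*s)
D(4) - n(6) = (½)/4 - 6*(-21 + 6) = (½)*(¼) - 6*(-15) = ⅛ - 1*(-90) = ⅛ + 90 = 721/8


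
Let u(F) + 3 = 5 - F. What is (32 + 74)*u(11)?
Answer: -954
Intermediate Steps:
u(F) = 2 - F (u(F) = -3 + (5 - F) = 2 - F)
(32 + 74)*u(11) = (32 + 74)*(2 - 1*11) = 106*(2 - 11) = 106*(-9) = -954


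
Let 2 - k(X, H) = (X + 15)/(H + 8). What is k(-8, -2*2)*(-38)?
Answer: -19/2 ≈ -9.5000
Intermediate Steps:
k(X, H) = 2 - (15 + X)/(8 + H) (k(X, H) = 2 - (X + 15)/(H + 8) = 2 - (15 + X)/(8 + H))
k(-8, -2*2)*(-38) = ((1 - 1*(-8) + 2*(-2*2))/(8 - 2*2))*(-38) = ((1 + 8 + 2*(-4))/(8 - 4))*(-38) = ((1 + 8 - 8)/4)*(-38) = ((¼)*1)*(-38) = (¼)*(-38) = -19/2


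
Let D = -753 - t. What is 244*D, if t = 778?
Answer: -373564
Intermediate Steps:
D = -1531 (D = -753 - 1*778 = -753 - 778 = -1531)
244*D = 244*(-1531) = -373564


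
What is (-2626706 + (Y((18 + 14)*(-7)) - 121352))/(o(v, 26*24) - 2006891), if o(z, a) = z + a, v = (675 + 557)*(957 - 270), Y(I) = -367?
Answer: 2748425/1159883 ≈ 2.3696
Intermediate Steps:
v = 846384 (v = 1232*687 = 846384)
o(z, a) = a + z
(-2626706 + (Y((18 + 14)*(-7)) - 121352))/(o(v, 26*24) - 2006891) = (-2626706 + (-367 - 121352))/((26*24 + 846384) - 2006891) = (-2626706 - 121719)/((624 + 846384) - 2006891) = -2748425/(847008 - 2006891) = -2748425/(-1159883) = -2748425*(-1/1159883) = 2748425/1159883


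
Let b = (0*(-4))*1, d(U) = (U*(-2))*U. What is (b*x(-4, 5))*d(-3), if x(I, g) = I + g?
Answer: 0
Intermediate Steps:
d(U) = -2*U² (d(U) = (-2*U)*U = -2*U²)
b = 0 (b = 0*1 = 0)
(b*x(-4, 5))*d(-3) = (0*(-4 + 5))*(-2*(-3)²) = (0*1)*(-2*9) = 0*(-18) = 0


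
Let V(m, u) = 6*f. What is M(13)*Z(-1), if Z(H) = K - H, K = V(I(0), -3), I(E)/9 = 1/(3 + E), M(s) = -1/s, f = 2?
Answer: -1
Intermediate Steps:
I(E) = 9/(3 + E)
V(m, u) = 12 (V(m, u) = 6*2 = 12)
K = 12
Z(H) = 12 - H
M(13)*Z(-1) = (-1/13)*(12 - 1*(-1)) = (-1*1/13)*(12 + 1) = -1/13*13 = -1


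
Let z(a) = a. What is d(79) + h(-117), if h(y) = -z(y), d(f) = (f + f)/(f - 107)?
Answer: 1559/14 ≈ 111.36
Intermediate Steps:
d(f) = 2*f/(-107 + f) (d(f) = (2*f)/(-107 + f) = 2*f/(-107 + f))
h(y) = -y
d(79) + h(-117) = 2*79/(-107 + 79) - 1*(-117) = 2*79/(-28) + 117 = 2*79*(-1/28) + 117 = -79/14 + 117 = 1559/14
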